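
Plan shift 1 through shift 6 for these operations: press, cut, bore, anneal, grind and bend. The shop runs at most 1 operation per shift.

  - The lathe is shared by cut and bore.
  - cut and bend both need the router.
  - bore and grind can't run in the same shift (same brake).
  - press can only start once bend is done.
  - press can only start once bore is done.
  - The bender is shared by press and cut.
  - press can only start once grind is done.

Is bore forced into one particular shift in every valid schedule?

No

bore can be shift 1 (e.g. bend=shift 3, press=shift 4, cut=shift 5, anneal=shift 6, bore=shift 1, grind=shift 2) or shift 2 (e.g. bore in shift 2, bend in shift 3, grind in shift 1, cut in shift 5, anneal in shift 6, press in shift 4).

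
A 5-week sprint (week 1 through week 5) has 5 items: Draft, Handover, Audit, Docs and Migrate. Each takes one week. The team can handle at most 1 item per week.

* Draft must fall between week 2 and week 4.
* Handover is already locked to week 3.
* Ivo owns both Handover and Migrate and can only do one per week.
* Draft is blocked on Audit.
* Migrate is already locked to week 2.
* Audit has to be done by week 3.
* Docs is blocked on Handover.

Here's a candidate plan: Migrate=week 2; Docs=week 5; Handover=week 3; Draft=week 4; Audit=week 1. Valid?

Yes, all constraints hold

Docs is blocked on Handover — holds.
Draft must fall between week 2 and week 4 — holds.
Ivo owns both Handover and Migrate and can only do one per week — holds.
The team can handle at most 1 item per week — holds.
Audit has to be done by week 3 — holds.
Migrate is already locked to week 2 — holds.
Handover is already locked to week 3 — holds.
Draft is blocked on Audit — holds.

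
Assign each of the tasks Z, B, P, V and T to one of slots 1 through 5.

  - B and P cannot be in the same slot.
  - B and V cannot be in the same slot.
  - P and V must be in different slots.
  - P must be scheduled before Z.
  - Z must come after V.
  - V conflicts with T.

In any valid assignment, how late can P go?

Downstream work caps P at 4.
P at 4 is achievable: V in 1; B in 2; T in 2; Z in 5; P in 4.

4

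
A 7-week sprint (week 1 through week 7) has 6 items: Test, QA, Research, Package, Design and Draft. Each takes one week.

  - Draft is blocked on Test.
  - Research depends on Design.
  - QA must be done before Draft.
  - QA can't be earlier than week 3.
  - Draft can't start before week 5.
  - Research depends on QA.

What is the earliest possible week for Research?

week 4

Precedence pushes Research to at least week 4.
Research at week 4 is achievable: Test -> week 1; Draft -> week 5; Package -> week 1; Research -> week 4; QA -> week 3; Design -> week 1.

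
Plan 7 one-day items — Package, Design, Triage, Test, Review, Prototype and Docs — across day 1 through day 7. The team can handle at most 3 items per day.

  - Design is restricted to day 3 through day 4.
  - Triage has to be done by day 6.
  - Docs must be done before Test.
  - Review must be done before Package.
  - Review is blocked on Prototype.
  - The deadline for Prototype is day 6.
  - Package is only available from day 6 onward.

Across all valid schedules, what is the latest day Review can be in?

Precedence pushes Review to at least day 2; downstream work caps Review at day 6.
Review at day 6 is achievable: Review -> day 6, Package -> day 7, Triage -> day 1, Test -> day 2, Docs -> day 1, Design -> day 3, Prototype -> day 1.

day 6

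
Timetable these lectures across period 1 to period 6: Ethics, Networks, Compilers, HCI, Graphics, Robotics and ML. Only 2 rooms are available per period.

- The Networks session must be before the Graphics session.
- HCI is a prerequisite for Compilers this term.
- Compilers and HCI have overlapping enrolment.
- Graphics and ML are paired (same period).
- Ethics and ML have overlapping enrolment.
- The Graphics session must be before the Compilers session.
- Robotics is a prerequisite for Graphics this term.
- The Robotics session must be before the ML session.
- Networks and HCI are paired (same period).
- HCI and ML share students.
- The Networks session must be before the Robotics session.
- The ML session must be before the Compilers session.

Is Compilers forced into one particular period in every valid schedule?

No

Compilers can be period 4 (e.g. Compilers in period 4, Graphics in period 3, Robotics in period 2, HCI in period 1, Networks in period 1, ML in period 3, Ethics in period 2) or period 5 (e.g. Robotics=period 2, Networks=period 1, Graphics=period 3, HCI=period 1, ML=period 3, Compilers=period 5, Ethics=period 2).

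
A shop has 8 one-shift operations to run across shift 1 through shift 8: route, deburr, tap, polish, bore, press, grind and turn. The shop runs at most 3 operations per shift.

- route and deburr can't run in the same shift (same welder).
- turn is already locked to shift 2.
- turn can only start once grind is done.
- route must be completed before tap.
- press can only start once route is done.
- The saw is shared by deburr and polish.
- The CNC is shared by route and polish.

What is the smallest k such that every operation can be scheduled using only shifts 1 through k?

3

The precedence chain requires at least 2 distinct shifts.
With at most 3 per shift and 8 operations, at least 3 shifts are needed.
3 works (last occupied shift: shift 3): for example deburr=shift 2; grind=shift 1; press=shift 3; polish=shift 3; route=shift 1; tap=shift 2; turn=shift 2; bore=shift 1.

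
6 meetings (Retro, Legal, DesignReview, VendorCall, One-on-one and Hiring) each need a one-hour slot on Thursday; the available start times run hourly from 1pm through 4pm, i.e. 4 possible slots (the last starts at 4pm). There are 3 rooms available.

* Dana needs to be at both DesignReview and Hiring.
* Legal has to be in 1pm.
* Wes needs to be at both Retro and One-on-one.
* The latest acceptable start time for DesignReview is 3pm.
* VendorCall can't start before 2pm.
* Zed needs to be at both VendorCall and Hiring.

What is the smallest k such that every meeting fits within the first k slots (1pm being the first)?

2

With at most 3 per slot and 6 meetings, at least 2 slots are needed.
VendorCall can't be placed before 2pm — that is slot 2 counting from 1pm — so the schedule must run through at least 2 slots.
2 works (last occupied slot: 2pm): for example Legal in 1pm, VendorCall in 2pm, Hiring in 1pm, Retro in 1pm, DesignReview in 2pm, One-on-one in 2pm.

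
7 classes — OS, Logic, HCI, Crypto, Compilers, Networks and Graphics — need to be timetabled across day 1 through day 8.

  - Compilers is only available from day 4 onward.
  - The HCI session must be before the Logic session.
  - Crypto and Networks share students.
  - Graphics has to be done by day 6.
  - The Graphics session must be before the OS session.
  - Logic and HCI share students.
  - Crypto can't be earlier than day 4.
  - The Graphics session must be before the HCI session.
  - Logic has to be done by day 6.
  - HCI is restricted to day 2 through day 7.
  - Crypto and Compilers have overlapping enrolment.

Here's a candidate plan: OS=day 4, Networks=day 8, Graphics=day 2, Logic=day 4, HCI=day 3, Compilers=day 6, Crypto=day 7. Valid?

Logic has to be done by day 6 — holds.
Crypto can't be earlier than day 4 — holds.
The Graphics session must be before the HCI session — holds.
Logic and HCI share students — holds.
Graphics has to be done by day 6 — holds.
HCI is restricted to day 2 through day 7 — holds.
Compilers is only available from day 4 onward — holds.
Crypto and Compilers have overlapping enrolment — holds.
Crypto and Networks share students — holds.
The HCI session must be before the Logic session — holds.
The Graphics session must be before the OS session — holds.

Yes, all constraints hold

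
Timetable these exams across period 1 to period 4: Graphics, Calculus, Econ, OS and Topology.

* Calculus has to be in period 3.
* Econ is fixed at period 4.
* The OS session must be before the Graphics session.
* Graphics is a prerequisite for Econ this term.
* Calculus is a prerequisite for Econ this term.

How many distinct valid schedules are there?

Splitting on Graphics: it can be period 2 (4), period 3 (8). Listing each branch's schedules as (Calculus, Econ, OS, Topology) by period number:
Graphics=period 2: (3,4,1,1) (3,4,1,2) (3,4,1,3) (3,4,1,4) — 4.
Graphics=period 3: (3,4,1,1) (3,4,1,2) (3,4,1,3) (3,4,1,4) (3,4,2,1) (3,4,2,2) (3,4,2,3) (3,4,2,4) — 8.
Summing: 4 + 8 = 12.

12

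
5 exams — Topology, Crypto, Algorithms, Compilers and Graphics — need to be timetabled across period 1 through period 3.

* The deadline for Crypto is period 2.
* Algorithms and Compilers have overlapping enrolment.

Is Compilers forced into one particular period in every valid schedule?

No

Compilers can be period 1 (e.g. Graphics in period 1; Crypto in period 1; Algorithms in period 2; Topology in period 1; Compilers in period 1) or period 2 (e.g. Compilers -> period 2; Algorithms -> period 1; Crypto -> period 1; Topology -> period 1; Graphics -> period 1).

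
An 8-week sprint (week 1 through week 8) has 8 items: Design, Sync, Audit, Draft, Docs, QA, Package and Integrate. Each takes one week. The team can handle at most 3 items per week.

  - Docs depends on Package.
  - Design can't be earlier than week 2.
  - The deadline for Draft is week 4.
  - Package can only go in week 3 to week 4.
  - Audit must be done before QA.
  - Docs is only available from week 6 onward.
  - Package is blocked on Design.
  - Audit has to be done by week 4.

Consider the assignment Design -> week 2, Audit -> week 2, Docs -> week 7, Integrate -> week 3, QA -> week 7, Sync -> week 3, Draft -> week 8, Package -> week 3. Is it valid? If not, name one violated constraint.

No — it violates: The deadline for Draft is week 4

The team can handle at most 3 items per week — holds.
Package is blocked on Design — holds.
Audit must be done before QA — holds.
Design can't be earlier than week 2 — holds.
Docs depends on Package — holds.
Docs is only available from week 6 onward — holds.
The deadline for Draft is week 4 — violated.
Package can only go in week 3 to week 4 — holds.
Audit has to be done by week 4 — holds.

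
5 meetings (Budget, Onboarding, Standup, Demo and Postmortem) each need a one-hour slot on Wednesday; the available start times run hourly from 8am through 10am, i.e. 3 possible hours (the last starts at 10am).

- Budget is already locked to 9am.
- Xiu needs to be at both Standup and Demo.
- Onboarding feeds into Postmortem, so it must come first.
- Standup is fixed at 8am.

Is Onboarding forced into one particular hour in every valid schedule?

No

Onboarding can be 8am (e.g. Budget in 9am; Postmortem in 9am; Standup in 8am; Demo in 9am; Onboarding in 8am) or 9am (e.g. Standup in 8am, Onboarding in 9am, Demo in 9am, Postmortem in 10am, Budget in 9am).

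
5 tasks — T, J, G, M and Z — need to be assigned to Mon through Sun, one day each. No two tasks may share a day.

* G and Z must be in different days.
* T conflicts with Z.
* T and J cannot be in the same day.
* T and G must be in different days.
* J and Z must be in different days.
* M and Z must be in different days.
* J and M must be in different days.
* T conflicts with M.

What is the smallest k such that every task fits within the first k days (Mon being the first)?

With at most 1 per day and 5 tasks, at least 5 days are needed.
5 works (last occupied day: Fri): for example M in Thu; G in Wed; T in Mon; Z in Fri; J in Tue.

5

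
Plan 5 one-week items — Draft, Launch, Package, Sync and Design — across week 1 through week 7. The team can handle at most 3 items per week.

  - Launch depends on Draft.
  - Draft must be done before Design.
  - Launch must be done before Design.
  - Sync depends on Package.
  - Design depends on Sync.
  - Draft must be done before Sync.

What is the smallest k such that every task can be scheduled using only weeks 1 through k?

3 weeks

The precedence chain requires at least 3 distinct weeks.
With at most 3 per week and 5 tasks, at least 2 weeks are needed.
3 works (last occupied week: week 3): for example Sync in week 2; Package in week 1; Design in week 3; Launch in week 2; Draft in week 1.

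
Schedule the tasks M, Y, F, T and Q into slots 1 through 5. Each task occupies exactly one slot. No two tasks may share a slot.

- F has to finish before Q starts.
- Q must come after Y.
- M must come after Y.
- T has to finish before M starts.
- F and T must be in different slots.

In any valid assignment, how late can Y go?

3

Downstream work caps Y at 4.
Y at 3 is achievable: Q=5, M=4, F=1, Y=3, T=2.
Nothing later works — the conflict and capacity constraints rule out every slot after 3.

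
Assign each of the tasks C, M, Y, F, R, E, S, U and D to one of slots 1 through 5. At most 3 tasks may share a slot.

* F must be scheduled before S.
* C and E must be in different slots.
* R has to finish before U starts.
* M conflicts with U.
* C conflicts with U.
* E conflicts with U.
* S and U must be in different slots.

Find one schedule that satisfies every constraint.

Y=2, F=1, E=4, S=2, D=3, R=1, U=3, C=1, M=2

Checking: F(1) before S(2); R(1) before U(3); C(1) != E(4); M(2) != U(3); E(4) != U(3); S(2) != U(3); C(1) != U(3); max 3 per slot (cap 3).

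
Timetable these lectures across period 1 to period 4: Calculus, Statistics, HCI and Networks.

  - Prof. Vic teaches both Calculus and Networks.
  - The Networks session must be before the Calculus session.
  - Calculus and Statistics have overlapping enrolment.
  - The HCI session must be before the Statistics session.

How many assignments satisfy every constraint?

22

Splitting on Calculus: it can be period 2 (5), period 3 (8), period 4 (9). Listing each branch's schedules as (Statistics, HCI, Networks) by period number:
Calculus=period 2: (3,1,1) (3,2,1) (4,1,1) (4,2,1) (4,3,1) — 5.
Calculus=period 3: (2,1,1) (2,1,2) (4,1,1) (4,1,2) (4,2,1) (4,2,2) (4,3,1) (4,3,2) — 8.
Calculus=period 4: (2,1,1) (2,1,2) (2,1,3) (3,1,1) (3,1,2) (3,1,3) (3,2,1) (3,2,2) (3,2,3) — 9.
Summing: 5 + 8 + 9 = 22.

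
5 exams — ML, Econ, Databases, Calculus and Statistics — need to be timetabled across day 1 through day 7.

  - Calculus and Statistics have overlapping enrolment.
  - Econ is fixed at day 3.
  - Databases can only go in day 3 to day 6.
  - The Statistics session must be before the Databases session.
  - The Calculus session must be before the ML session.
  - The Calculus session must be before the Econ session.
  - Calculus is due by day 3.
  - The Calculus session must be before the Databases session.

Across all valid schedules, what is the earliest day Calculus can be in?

day 1

Calculus's own window allows nothing later than day 3; downstream work caps Calculus at day 2.
Calculus at day 1 is achievable: Databases -> day 3; ML -> day 2; Calculus -> day 1; Econ -> day 3; Statistics -> day 2.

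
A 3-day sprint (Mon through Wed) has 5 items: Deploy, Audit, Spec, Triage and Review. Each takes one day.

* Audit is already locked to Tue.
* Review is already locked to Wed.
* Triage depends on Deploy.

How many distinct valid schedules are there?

Splitting on Deploy: it can be Mon (6), Tue (3). Listing each branch's schedules as (Audit, Spec, Triage, Review):
Deploy=Mon: (Tue,Mon,Tue,Wed) (Tue,Mon,Wed,Wed) (Tue,Tue,Tue,Wed) (Tue,Tue,Wed,Wed) (Tue,Wed,Tue,Wed) (Tue,Wed,Wed,Wed) — 6.
Deploy=Tue: (Tue,Mon,Wed,Wed) (Tue,Tue,Wed,Wed) (Tue,Wed,Wed,Wed) — 3.
Summing: 6 + 3 = 9.

9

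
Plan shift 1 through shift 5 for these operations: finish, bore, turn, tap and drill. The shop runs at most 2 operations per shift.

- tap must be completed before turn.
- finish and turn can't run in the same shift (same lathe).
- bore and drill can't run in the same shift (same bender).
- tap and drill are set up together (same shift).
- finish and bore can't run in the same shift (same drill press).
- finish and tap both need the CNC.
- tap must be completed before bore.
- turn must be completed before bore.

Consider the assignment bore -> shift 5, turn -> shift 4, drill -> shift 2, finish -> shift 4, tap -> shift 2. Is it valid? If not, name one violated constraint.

tap must be completed before bore — holds.
turn must be completed before bore — holds.
bore and drill can't run in the same shift (same bender) — holds.
finish and turn can't run in the same shift (same lathe) — violated.
The shop runs at most 2 operations per shift — holds.
finish and bore can't run in the same shift (same drill press) — holds.
tap must be completed before turn — holds.
finish and tap both need the CNC — holds.
tap and drill are set up together (same shift) — holds.

No — it violates: finish and turn can't run in the same shift (same lathe)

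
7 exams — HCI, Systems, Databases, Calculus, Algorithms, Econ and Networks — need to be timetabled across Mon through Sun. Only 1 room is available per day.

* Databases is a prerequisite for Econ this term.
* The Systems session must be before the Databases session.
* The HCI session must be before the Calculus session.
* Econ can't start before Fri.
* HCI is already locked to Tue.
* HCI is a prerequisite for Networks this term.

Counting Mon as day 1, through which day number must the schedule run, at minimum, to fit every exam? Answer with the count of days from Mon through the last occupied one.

The precedence chain requires at least 3 distinct days.
With at most 1 per day and 7 exams, at least 7 days are needed.
Econ can't be placed before Fri — that is day 5 counting from Mon — so the schedule must run through at least 5 days.
7 works (last occupied day: Sun): for example Econ -> Fri, Calculus -> Thu, Networks -> Sat, Databases -> Wed, HCI -> Tue, Systems -> Mon, Algorithms -> Sun.

7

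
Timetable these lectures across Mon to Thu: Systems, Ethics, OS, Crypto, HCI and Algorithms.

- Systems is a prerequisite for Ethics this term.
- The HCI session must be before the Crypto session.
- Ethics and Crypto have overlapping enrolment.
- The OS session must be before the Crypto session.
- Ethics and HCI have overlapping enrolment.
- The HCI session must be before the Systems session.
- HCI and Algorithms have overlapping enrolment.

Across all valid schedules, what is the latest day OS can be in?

Downstream work caps OS at Wed.
OS at Wed is achievable: OS in Wed; Ethics in Wed; Systems in Tue; HCI in Mon; Algorithms in Tue; Crypto in Thu.

Wed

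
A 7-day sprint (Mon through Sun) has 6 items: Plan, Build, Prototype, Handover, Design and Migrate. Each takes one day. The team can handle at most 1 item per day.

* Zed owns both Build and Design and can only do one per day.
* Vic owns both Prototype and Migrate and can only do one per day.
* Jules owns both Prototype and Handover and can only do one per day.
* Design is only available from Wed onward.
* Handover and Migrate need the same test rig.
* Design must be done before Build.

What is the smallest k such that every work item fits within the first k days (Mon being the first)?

6 days

The precedence chain requires at least 2 distinct days.
With at most 1 per day and 6 work items, at least 6 days are needed.
Propagating the time windows through the other constraints, Build can't land before Thu — that is day 4 counting from Mon — so the schedule must run through at least 4 days.
6 works (last occupied day: Sat): for example Prototype in Tue, Handover in Fri, Plan in Mon, Design in Wed, Migrate in Sat, Build in Thu.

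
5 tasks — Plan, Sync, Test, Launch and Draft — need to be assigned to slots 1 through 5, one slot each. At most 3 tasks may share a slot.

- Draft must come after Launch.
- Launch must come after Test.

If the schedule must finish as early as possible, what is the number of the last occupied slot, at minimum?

The precedence chain requires at least 3 distinct slots.
With at most 3 per slot and 5 tasks, at least 2 slots are needed.
3 works (last occupied slot: 3): for example Draft in 3; Test in 1; Plan in 1; Sync in 1; Launch in 2.

slot 3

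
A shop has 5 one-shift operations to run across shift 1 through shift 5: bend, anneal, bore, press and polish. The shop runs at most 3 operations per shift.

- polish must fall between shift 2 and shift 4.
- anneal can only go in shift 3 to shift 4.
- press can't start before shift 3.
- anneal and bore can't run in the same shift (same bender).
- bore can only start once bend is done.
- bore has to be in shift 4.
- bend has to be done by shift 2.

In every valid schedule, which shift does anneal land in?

anneal's window is shift 3–shift 4.
bore is fixed at shift 4, and anneal can't share a shift with bore.
So anneal must be shift 3.

shift 3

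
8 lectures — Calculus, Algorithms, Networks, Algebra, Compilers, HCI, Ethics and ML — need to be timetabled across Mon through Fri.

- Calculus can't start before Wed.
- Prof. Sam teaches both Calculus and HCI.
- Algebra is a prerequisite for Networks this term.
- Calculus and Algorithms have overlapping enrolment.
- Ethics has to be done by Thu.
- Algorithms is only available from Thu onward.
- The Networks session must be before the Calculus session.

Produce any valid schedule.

Calculus in Wed, HCI in Mon, Ethics in Mon, Compilers in Mon, ML in Mon, Algebra in Mon, Algorithms in Thu, Networks in Tue

Checking: Networks(Tue) before Calculus(Wed); Algebra(Mon) before Networks(Tue); Calculus(Wed) != Algorithms(Thu); Calculus(Wed) != HCI(Mon); Calculus=Wed in [Wed,Fri]; Algorithms=Thu in [Thu,Fri]; Ethics=Mon in [Mon,Thu].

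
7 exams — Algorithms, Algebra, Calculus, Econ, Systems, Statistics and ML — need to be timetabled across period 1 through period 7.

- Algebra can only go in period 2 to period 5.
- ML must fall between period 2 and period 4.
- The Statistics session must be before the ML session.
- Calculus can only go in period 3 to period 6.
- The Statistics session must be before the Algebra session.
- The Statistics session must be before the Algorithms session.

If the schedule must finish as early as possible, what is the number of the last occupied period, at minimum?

period 3

The precedence chain requires at least 2 distinct periods.
Calculus can't be placed before period 3, so the schedule must run through at least period 3.
3 works (last occupied period: period 3): for example Calculus -> period 3, Econ -> period 1, Algorithms -> period 2, Algebra -> period 2, ML -> period 2, Statistics -> period 1, Systems -> period 1.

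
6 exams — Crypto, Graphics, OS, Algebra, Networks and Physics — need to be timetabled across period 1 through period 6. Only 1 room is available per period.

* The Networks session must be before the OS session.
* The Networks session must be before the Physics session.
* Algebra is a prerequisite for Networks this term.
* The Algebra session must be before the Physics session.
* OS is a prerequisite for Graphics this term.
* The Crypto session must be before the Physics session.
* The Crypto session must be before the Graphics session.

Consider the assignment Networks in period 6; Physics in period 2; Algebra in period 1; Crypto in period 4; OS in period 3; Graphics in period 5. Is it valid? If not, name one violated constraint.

The Crypto session must be before the Graphics session — holds.
The Algebra session must be before the Physics session — holds.
The Networks session must be before the OS session — violated.
Only 1 room is available per period — holds.
OS is a prerequisite for Graphics this term — holds.
Algebra is a prerequisite for Networks this term — holds.
The Networks session must be before the Physics session — violated.
The Crypto session must be before the Physics session — violated.

No. The Networks session must be before the Physics session is not satisfied.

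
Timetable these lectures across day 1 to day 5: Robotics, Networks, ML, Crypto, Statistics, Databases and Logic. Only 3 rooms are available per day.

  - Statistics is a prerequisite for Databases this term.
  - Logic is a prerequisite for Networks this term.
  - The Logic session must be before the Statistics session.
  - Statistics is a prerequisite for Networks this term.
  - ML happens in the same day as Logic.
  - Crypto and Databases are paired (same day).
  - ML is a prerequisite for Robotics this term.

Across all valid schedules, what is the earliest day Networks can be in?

day 3

Precedence pushes Networks to at least day 3.
Networks at day 3 is achievable: Crypto=day 3, Networks=day 3, Robotics=day 2, Databases=day 3, Statistics=day 2, ML=day 1, Logic=day 1.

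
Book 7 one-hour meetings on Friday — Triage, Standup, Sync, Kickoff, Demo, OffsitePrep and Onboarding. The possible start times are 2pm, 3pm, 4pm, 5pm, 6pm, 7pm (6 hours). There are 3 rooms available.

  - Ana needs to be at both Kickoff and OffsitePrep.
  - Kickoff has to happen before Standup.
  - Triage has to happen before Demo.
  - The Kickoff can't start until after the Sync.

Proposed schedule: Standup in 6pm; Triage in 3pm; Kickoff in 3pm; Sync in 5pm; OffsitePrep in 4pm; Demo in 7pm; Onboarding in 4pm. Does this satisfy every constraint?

Invalid. The Kickoff can't start until after the Sync.

There are 3 rooms available — holds.
Triage has to happen before Demo — holds.
The Kickoff can't start until after the Sync — violated.
Ana needs to be at both Kickoff and OffsitePrep — holds.
Kickoff has to happen before Standup — holds.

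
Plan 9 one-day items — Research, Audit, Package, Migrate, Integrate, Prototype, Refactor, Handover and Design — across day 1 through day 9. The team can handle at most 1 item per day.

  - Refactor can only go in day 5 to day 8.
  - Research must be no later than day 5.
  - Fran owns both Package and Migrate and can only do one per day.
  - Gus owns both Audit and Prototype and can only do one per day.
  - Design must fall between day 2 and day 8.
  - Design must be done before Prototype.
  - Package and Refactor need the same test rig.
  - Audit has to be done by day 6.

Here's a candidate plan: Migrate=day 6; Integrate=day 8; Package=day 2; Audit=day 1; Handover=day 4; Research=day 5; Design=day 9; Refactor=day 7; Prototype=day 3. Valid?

Refactor can only go in day 5 to day 8 — holds.
Audit has to be done by day 6 — holds.
Fran owns both Package and Migrate and can only do one per day — holds.
Research must be no later than day 5 — holds.
Package and Refactor need the same test rig — holds.
Design must fall between day 2 and day 8 — violated.
Gus owns both Audit and Prototype and can only do one per day — holds.
Design must be done before Prototype — violated.
The team can handle at most 1 item per day — holds.

No. Design must be done before Prototype is not satisfied.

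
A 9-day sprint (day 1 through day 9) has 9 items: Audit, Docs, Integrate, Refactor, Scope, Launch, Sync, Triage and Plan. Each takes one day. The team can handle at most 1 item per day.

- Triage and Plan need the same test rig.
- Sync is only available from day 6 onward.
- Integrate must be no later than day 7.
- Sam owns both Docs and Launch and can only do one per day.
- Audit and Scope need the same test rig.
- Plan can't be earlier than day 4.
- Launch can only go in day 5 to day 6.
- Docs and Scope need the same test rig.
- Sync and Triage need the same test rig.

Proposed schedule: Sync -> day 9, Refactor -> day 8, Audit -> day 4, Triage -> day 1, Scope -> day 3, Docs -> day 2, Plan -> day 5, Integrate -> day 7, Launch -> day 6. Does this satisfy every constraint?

Yes, all constraints hold

The team can handle at most 1 item per day — holds.
Launch can only go in day 5 to day 6 — holds.
Integrate must be no later than day 7 — holds.
Sam owns both Docs and Launch and can only do one per day — holds.
Sync is only available from day 6 onward — holds.
Sync and Triage need the same test rig — holds.
Plan can't be earlier than day 4 — holds.
Docs and Scope need the same test rig — holds.
Audit and Scope need the same test rig — holds.
Triage and Plan need the same test rig — holds.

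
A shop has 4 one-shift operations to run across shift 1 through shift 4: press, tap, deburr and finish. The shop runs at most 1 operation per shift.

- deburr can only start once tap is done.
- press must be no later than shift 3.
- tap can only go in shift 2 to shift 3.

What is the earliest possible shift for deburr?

shift 3

Precedence pushes deburr to at least shift 3.
deburr at shift 3 is achievable: deburr in shift 3; press in shift 1; tap in shift 2; finish in shift 4.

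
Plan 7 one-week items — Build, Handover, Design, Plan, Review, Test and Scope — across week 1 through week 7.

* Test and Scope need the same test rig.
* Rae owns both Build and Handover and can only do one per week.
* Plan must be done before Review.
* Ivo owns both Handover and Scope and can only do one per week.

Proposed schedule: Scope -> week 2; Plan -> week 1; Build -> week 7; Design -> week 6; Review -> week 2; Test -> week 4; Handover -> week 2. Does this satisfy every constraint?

Invalid. Ivo owns both Handover and Scope and can only do one per week.

Test and Scope need the same test rig — holds.
Rae owns both Build and Handover and can only do one per week — holds.
Plan must be done before Review — holds.
Ivo owns both Handover and Scope and can only do one per week — violated.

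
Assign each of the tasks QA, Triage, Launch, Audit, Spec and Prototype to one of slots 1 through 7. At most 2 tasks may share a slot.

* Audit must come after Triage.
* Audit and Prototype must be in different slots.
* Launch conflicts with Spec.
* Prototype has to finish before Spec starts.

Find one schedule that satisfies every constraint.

Spec in 2, Triage in 1, Prototype in 1, Audit in 2, Launch in 3, QA in 3

Checking: Prototype(1) before Spec(2); Triage(1) before Audit(2); Audit(2) != Prototype(1); Launch(3) != Spec(2); max 2 per slot (cap 2).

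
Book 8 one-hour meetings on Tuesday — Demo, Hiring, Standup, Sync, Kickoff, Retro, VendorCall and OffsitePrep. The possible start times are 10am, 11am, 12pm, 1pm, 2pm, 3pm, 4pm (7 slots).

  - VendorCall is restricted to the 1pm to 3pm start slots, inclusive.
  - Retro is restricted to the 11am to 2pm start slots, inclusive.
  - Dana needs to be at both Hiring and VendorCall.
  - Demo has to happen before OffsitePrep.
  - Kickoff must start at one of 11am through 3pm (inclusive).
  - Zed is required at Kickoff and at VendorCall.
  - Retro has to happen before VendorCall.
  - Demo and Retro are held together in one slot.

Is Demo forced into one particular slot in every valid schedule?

No

Demo can be 11am (e.g. Standup -> 10am, Retro -> 11am, Demo -> 11am, OffsitePrep -> 12pm, Hiring -> 10am, Sync -> 10am, VendorCall -> 1pm, Kickoff -> 11am) or 12pm (e.g. Retro in 12pm, Standup in 10am, OffsitePrep in 1pm, Demo in 12pm, Kickoff in 11am, Hiring in 10am, VendorCall in 1pm, Sync in 10am).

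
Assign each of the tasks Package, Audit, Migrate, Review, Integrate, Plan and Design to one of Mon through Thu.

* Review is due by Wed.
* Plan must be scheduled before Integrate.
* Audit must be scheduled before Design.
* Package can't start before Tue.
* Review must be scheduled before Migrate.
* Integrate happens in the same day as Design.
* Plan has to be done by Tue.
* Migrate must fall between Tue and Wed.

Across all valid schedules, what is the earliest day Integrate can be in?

Precedence pushes Integrate to at least Tue.
Integrate at Tue is achievable: Migrate -> Tue; Plan -> Mon; Audit -> Mon; Review -> Mon; Integrate -> Tue; Design -> Tue; Package -> Tue.

Tue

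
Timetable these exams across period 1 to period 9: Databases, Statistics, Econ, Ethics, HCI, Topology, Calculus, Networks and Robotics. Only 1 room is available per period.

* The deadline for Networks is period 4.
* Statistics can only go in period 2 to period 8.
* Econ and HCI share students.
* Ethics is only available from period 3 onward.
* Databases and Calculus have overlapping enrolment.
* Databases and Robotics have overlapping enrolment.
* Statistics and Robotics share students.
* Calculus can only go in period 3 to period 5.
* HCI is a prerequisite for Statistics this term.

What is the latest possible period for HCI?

Downstream work caps HCI at period 7.
HCI at period 7 is achievable: Robotics=period 9; Topology=period 6; Ethics=period 4; HCI=period 7; Databases=period 2; Econ=period 5; Statistics=period 8; Calculus=period 3; Networks=period 1.

period 7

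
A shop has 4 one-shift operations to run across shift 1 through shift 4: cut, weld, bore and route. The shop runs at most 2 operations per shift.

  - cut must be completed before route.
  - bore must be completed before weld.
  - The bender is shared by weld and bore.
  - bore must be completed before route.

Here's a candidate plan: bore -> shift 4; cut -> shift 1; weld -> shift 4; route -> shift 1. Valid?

No — it violates: bore must be completed before route

The bender is shared by weld and bore — violated.
bore must be completed before weld — violated.
The shop runs at most 2 operations per shift — holds.
cut must be completed before route — violated.
bore must be completed before route — violated.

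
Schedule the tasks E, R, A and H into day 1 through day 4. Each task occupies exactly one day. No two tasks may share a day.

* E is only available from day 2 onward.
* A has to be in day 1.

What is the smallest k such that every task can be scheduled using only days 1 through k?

With at most 1 per day and 4 tasks, at least 4 days are needed.
E can't be placed before day 2, so the schedule must run through at least day 2.
4 works (last occupied day: day 4): for example A -> day 1, E -> day 2, R -> day 3, H -> day 4.

4 days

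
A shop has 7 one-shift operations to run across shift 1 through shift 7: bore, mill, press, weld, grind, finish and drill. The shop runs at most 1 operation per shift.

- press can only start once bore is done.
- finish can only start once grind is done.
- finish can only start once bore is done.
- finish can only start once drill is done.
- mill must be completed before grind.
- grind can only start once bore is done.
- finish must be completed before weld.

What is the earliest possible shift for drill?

Downstream work caps drill at shift 5.
drill at shift 1 is achievable: press=shift 6, grind=shift 4, drill=shift 1, finish=shift 5, weld=shift 7, mill=shift 3, bore=shift 2.

shift 1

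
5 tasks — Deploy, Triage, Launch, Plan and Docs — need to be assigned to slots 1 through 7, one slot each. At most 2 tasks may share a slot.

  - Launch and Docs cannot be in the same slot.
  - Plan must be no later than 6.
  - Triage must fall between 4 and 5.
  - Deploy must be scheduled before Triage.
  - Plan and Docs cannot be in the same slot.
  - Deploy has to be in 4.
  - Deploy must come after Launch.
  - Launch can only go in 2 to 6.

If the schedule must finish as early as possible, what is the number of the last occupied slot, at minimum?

The precedence chain requires at least 3 distinct slots.
With at most 2 per slot and 5 tasks, at least 3 slots are needed.
Propagating the time windows through the other constraints, Triage can't land before 5, so the schedule must run through at least slot 5.
5 works (last occupied slot: 5): for example Docs -> 3, Triage -> 5, Deploy -> 4, Launch -> 2, Plan -> 1.

slot 5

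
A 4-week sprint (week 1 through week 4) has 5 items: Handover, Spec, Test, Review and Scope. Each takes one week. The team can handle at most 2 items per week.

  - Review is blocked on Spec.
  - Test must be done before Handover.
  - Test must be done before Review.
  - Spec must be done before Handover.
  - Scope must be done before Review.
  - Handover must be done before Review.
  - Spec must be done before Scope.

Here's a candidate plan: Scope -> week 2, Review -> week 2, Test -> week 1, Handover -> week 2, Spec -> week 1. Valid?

Review is blocked on Spec — holds.
Scope must be done before Review — violated.
The team can handle at most 2 items per week — violated.
Test must be done before Handover — holds.
Handover must be done before Review — violated.
Spec must be done before Handover — holds.
Test must be done before Review — holds.
Spec must be done before Scope — holds.

No — it violates: The team can handle at most 2 items per week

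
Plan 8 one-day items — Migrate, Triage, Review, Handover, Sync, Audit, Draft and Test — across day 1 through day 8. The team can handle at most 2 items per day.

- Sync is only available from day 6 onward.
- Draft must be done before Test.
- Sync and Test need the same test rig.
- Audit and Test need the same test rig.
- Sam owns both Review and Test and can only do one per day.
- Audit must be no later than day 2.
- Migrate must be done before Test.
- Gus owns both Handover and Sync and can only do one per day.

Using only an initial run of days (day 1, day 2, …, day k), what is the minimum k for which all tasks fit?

The precedence chain requires at least 2 distinct days.
With at most 2 per day and 8 tasks, at least 4 days are needed.
Sync can't be placed before day 6, so the schedule must run through at least day 6.
6 works (last occupied day: day 6): for example Audit=day 1, Migrate=day 1, Triage=day 2, Handover=day 3, Sync=day 6, Review=day 4, Test=day 3, Draft=day 2.

6 days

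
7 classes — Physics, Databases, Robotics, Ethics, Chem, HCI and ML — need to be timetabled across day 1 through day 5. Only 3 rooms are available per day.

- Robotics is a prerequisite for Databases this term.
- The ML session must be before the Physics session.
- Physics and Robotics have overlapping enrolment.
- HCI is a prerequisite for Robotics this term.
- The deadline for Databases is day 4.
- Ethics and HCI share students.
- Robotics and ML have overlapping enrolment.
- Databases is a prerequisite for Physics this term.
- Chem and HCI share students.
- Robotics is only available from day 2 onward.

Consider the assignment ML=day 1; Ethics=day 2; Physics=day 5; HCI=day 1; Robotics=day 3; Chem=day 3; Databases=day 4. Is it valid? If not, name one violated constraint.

Robotics and ML have overlapping enrolment — holds.
Chem and HCI share students — holds.
Databases is a prerequisite for Physics this term — holds.
Only 3 rooms are available per day — holds.
Robotics is a prerequisite for Databases this term — holds.
Robotics is only available from day 2 onward — holds.
HCI is a prerequisite for Robotics this term — holds.
The ML session must be before the Physics session — holds.
Physics and Robotics have overlapping enrolment — holds.
Ethics and HCI share students — holds.
The deadline for Databases is day 4 — holds.

Yes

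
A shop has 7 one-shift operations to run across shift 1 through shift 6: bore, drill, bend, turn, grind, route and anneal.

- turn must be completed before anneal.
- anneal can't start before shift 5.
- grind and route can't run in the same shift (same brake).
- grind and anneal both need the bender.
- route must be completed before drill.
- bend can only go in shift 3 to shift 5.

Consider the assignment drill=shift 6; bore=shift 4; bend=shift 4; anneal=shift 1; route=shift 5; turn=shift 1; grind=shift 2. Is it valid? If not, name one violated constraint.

grind and anneal both need the bender — holds.
anneal can't start before shift 5 — violated.
turn must be completed before anneal — violated.
bend can only go in shift 3 to shift 5 — holds.
grind and route can't run in the same shift (same brake) — holds.
route must be completed before drill — holds.

No. anneal can't start before shift 5 is not satisfied.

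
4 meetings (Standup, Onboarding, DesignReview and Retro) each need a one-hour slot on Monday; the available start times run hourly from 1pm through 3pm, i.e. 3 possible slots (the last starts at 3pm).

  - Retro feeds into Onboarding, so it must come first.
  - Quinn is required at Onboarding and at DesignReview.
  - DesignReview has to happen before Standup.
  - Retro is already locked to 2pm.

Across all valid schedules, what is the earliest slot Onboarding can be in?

Precedence pushes Onboarding to at least 3pm.
Onboarding at 3pm is achievable: DesignReview=1pm, Onboarding=3pm, Standup=2pm, Retro=2pm.

3pm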